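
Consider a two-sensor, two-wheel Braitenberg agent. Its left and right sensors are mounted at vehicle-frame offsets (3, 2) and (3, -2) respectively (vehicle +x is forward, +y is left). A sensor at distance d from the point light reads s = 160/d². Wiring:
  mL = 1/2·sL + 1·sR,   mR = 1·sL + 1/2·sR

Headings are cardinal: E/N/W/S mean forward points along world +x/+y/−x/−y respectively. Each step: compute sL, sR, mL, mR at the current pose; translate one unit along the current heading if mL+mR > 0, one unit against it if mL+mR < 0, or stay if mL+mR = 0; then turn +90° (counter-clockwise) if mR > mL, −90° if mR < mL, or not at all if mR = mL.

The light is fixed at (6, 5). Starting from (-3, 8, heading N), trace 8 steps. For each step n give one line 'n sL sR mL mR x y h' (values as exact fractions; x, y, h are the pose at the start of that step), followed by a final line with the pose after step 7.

0 160/157 32/17 6384/2669 5232/2669 -3 8 N
1 20/9 4 46/9 38/9 -3 9 E
2 160/37 160/101 14000/3737 19120/3737 -2 9 S
3 16/5 80/13 504/65 408/65 -2 8 E
4 32/5 160/81 2096/405 2992/405 -1 8 S
5 5 10 25/2 10 -1 7 E
6 160/17 32/13 1584/221 2352/221 0 7 S
7 80/9 16 184/9 152/9 0 6 E
final 1 6 S

n=0: pose=(-3,8,N); sL=160/157, sR=32/17; mL=6384/2669, mR=5232/2669; mL+mR=11616/2669 → advance +1; mR−mL=-1152/2669 → turn -1·90°
n=1: pose=(-3,9,E); sL=20/9, sR=4; mL=46/9, mR=38/9; mL+mR=28/3 → advance +1; mR−mL=-8/9 → turn -1·90°
n=2: pose=(-2,9,S); sL=160/37, sR=160/101; mL=14000/3737, mR=19120/3737; mL+mR=33120/3737 → advance +1; mR−mL=5120/3737 → turn +1·90°
n=3: pose=(-2,8,E); sL=16/5, sR=80/13; mL=504/65, mR=408/65; mL+mR=912/65 → advance +1; mR−mL=-96/65 → turn -1·90°
n=4: pose=(-1,8,S); sL=32/5, sR=160/81; mL=2096/405, mR=2992/405; mL+mR=1696/135 → advance +1; mR−mL=896/405 → turn +1·90°
n=5: pose=(-1,7,E); sL=5, sR=10; mL=25/2, mR=10; mL+mR=45/2 → advance +1; mR−mL=-5/2 → turn -1·90°
n=6: pose=(0,7,S); sL=160/17, sR=32/13; mL=1584/221, mR=2352/221; mL+mR=3936/221 → advance +1; mR−mL=768/221 → turn +1·90°
n=7: pose=(0,6,E); sL=80/9, sR=16; mL=184/9, mR=152/9; mL+mR=112/3 → advance +1; mR−mL=-32/9 → turn -1·90°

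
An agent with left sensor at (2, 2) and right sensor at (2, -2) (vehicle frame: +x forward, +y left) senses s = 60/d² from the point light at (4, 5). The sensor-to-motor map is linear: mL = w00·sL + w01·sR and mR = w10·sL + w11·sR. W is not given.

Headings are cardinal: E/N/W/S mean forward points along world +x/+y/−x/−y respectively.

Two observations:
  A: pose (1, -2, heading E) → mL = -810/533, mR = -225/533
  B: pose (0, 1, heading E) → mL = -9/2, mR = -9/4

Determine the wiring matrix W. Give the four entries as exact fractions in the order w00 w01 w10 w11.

obs A: pose=(1,-2,E) → sL=30/13, sR=30/41, mL=-810/533, mR=-225/533
obs B: pose=(0,1,E) → sL=15/2, sR=3/2, mL=-9/2, mR=-9/4
sensor matrix S = [[30/13, 30/41], [15/2, 3/2]]; det S = -1080/533
solve [mL_A; mL_B] = S·[w00; w01] and [mR_A; mR_B] = S·[w10; w11]:
  w00 = -1/2, w01 = -1/2, w10 = -1/2, w11 = 1

-1/2 -1/2 -1/2 1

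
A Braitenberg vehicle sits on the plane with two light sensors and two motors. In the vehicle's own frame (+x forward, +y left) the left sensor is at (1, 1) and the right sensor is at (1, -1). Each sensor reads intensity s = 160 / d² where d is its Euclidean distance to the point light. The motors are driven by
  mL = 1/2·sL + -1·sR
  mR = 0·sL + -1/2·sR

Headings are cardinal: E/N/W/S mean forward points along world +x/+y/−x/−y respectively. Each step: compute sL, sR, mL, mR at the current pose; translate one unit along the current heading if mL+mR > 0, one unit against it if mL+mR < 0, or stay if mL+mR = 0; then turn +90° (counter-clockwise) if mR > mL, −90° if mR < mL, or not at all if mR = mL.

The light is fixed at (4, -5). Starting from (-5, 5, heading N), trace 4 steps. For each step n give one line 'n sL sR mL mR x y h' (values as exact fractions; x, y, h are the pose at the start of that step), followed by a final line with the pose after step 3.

n=0: pose=(-5,5,N); sL=160/221, sR=32/37; mL=-4112/8177, mR=-16/37; mL+mR=-7648/8177 → advance -1; mR−mL=576/8177 → turn +1·90°
n=1: pose=(-5,4,W); sL=40/41, sR=4/5; mL=-64/205, mR=-2/5; mL+mR=-146/205 → advance -1; mR−mL=-18/205 → turn -1·90°
n=2: pose=(-4,4,N); sL=160/181, sR=160/149; mL=-17040/26969, mR=-80/149; mL+mR=-31520/26969 → advance -1; mR−mL=2560/26969 → turn +1·90°
n=3: pose=(-4,3,W); sL=16/13, sR=80/81; mL=-392/1053, mR=-40/81; mL+mR=-304/351 → advance -1; mR−mL=-128/1053 → turn -1·90°

0 160/221 32/37 -4112/8177 -16/37 -5 5 N
1 40/41 4/5 -64/205 -2/5 -5 4 W
2 160/181 160/149 -17040/26969 -80/149 -4 4 N
3 16/13 80/81 -392/1053 -40/81 -4 3 W
final -3 3 N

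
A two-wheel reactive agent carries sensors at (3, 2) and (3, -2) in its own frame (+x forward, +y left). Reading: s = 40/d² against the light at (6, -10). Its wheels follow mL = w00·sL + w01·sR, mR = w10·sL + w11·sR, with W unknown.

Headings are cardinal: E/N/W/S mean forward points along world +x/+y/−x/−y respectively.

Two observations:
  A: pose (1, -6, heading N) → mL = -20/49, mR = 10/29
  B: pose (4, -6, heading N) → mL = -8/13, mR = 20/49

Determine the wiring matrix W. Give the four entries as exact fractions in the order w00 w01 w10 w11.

-1 0 0 1/2

obs A: pose=(1,-6,N) → sL=20/49, sR=20/29, mL=-20/49, mR=10/29
obs B: pose=(4,-6,N) → sL=8/13, sR=40/49, mL=-8/13, mR=20/49
sensor matrix S = [[20/49, 20/29], [8/13, 40/49]]; det S = -82560/905177
solve [mL_A; mL_B] = S·[w00; w01] and [mR_A; mR_B] = S·[w10; w11]:
  w00 = -1, w01 = 0, w10 = 0, w11 = 1/2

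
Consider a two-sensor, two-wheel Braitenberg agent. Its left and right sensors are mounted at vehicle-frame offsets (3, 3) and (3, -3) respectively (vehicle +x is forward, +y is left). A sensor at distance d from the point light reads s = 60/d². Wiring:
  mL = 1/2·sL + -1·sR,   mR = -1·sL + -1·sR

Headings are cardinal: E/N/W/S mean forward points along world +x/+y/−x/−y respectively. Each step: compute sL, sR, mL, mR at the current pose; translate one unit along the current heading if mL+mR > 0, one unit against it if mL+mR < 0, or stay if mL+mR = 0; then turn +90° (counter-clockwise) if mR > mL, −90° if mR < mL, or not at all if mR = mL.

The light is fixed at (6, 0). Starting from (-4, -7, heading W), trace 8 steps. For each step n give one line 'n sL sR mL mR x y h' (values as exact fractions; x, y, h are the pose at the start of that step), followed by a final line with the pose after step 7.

0 60/269 12/37 -2118/9953 -5448/9953 -4 -7 W
1 3/8 15/13 -201/208 -159/104 -3 -7 N
2 60/61 60/157 1050/9577 -13080/9577 -3 -8 E
3 6/17 6/29 -15/493 -276/493 -4 -8 S
4 60/269 12/37 -2118/9953 -5448/9953 -4 -7 W
5 3/8 15/13 -201/208 -159/104 -3 -7 N
6 60/61 60/157 1050/9577 -13080/9577 -3 -8 E
7 6/17 6/29 -15/493 -276/493 -4 -8 S
final -4 -7 W

n=0: pose=(-4,-7,W); sL=60/269, sR=12/37; mL=-2118/9953, mR=-5448/9953; mL+mR=-7566/9953 → advance -1; mR−mL=-90/269 → turn -1·90°
n=1: pose=(-3,-7,N); sL=3/8, sR=15/13; mL=-201/208, mR=-159/104; mL+mR=-519/208 → advance -1; mR−mL=-9/16 → turn -1·90°
n=2: pose=(-3,-8,E); sL=60/61, sR=60/157; mL=1050/9577, mR=-13080/9577; mL+mR=-12030/9577 → advance -1; mR−mL=-90/61 → turn -1·90°
n=3: pose=(-4,-8,S); sL=6/17, sR=6/29; mL=-15/493, mR=-276/493; mL+mR=-291/493 → advance -1; mR−mL=-9/17 → turn -1·90°
n=4: pose=(-4,-7,W); sL=60/269, sR=12/37; mL=-2118/9953, mR=-5448/9953; mL+mR=-7566/9953 → advance -1; mR−mL=-90/269 → turn -1·90°
n=5: pose=(-3,-7,N); sL=3/8, sR=15/13; mL=-201/208, mR=-159/104; mL+mR=-519/208 → advance -1; mR−mL=-9/16 → turn -1·90°
n=6: pose=(-3,-8,E); sL=60/61, sR=60/157; mL=1050/9577, mR=-13080/9577; mL+mR=-12030/9577 → advance -1; mR−mL=-90/61 → turn -1·90°
n=7: pose=(-4,-8,S); sL=6/17, sR=6/29; mL=-15/493, mR=-276/493; mL+mR=-291/493 → advance -1; mR−mL=-9/17 → turn -1·90°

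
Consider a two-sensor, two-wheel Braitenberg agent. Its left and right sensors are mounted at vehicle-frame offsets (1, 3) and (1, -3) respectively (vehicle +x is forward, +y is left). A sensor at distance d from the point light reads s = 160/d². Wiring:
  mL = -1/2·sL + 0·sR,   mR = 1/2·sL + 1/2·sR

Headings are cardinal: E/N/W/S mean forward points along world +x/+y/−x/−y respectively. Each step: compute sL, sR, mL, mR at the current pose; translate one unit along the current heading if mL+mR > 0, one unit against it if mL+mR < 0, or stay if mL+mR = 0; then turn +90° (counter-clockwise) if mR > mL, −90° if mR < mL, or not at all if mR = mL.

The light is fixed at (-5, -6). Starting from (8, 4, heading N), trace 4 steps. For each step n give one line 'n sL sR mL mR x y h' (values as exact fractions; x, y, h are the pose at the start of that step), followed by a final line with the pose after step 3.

0 160/221 160/377 -80/221 3680/6409 8 4 N
1 10/13 8/17 -5/13 137/221 8 5 W
2 32/65 160/181 -16/65 8096/11765 7 5 S
3 80/169 80/109 -40/169 11120/18421 7 4 E
final 8 4 N

n=0: pose=(8,4,N); sL=160/221, sR=160/377; mL=-80/221, mR=3680/6409; mL+mR=80/377 → advance +1; mR−mL=6000/6409 → turn +1·90°
n=1: pose=(8,5,W); sL=10/13, sR=8/17; mL=-5/13, mR=137/221; mL+mR=4/17 → advance +1; mR−mL=222/221 → turn +1·90°
n=2: pose=(7,5,S); sL=32/65, sR=160/181; mL=-16/65, mR=8096/11765; mL+mR=80/181 → advance +1; mR−mL=10992/11765 → turn +1·90°
n=3: pose=(7,4,E); sL=80/169, sR=80/109; mL=-40/169, mR=11120/18421; mL+mR=40/109 → advance +1; mR−mL=15480/18421 → turn +1·90°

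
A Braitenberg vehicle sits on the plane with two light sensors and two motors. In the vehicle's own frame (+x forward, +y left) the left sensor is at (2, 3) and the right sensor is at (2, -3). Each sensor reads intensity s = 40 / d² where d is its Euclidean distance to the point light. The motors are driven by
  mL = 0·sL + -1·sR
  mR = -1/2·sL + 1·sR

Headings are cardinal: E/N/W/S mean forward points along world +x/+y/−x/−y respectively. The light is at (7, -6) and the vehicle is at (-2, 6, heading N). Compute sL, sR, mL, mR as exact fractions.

2/17 5/29 -5/29 56/493

left sensor world pos  = (-5, 8); dL² = 340
right sensor world pos = (1, 8); dR² = 232
sL = 40/340 = 2/17
sR = 40/232 = 5/29
mL = 0·sL + -1·sR = -5/29
mR = -1/2·sL + 1·sR = 56/493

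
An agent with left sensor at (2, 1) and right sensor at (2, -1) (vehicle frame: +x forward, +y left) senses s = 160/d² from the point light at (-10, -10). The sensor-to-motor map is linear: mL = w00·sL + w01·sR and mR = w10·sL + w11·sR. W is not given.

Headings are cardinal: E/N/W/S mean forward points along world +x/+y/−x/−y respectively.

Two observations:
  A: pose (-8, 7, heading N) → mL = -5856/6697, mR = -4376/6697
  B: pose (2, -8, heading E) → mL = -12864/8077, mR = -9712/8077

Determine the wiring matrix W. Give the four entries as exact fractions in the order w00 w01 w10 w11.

-1 -1 -1/2 -1

obs A: pose=(-8,7,N) → sL=80/181, sR=16/37, mL=-5856/6697, mR=-4376/6697
obs B: pose=(2,-8,E) → sL=32/41, sR=160/197, mL=-12864/8077, mR=-9712/8077
sensor matrix S = [[80/181, 16/37], [32/41, 160/197]]; det S = 1161216/54091669
solve [mL_A; mL_B] = S·[w00; w01] and [mR_A; mR_B] = S·[w10; w11]:
  w00 = -1, w01 = -1, w10 = -1/2, w11 = -1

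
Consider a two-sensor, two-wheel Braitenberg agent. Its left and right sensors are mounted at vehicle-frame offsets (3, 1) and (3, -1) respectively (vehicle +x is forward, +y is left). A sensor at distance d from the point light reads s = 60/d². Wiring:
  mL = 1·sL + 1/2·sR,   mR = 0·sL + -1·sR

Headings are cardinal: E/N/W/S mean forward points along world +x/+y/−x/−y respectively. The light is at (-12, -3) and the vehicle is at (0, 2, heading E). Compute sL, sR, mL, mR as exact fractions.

20/87 60/241 7430/20967 -60/241

left sensor world pos  = (3, 3); dL² = 261
right sensor world pos = (3, 1); dR² = 241
sL = 60/261 = 20/87
sR = 60/241 = 60/241
mL = 1·sL + 1/2·sR = 7430/20967
mR = 0·sL + -1·sR = -60/241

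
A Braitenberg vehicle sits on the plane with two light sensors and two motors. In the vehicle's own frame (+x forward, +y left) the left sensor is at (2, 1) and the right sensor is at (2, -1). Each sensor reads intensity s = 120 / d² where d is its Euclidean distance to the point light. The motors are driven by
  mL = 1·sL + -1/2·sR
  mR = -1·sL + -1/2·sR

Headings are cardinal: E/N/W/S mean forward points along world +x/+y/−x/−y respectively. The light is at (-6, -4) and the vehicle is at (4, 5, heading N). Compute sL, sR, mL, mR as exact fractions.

left sensor world pos  = (3, 7); dL² = 202
right sensor world pos = (5, 7); dR² = 242
sL = 120/202 = 60/101
sR = 120/242 = 60/121
mL = 1·sL + -1/2·sR = 4230/12221
mR = -1·sL + -1/2·sR = -10290/12221

60/101 60/121 4230/12221 -10290/12221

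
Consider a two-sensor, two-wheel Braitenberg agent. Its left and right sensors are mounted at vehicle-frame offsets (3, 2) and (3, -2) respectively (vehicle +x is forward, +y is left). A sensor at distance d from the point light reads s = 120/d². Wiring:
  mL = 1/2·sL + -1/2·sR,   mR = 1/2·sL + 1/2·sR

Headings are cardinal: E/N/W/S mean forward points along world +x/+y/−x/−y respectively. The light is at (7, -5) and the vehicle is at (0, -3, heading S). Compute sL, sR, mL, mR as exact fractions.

left sensor world pos  = (2, -6); dL² = 26
right sensor world pos = (-2, -6); dR² = 82
sL = 120/26 = 60/13
sR = 120/82 = 60/41
mL = 1/2·sL + -1/2·sR = 840/533
mR = 1/2·sL + 1/2·sR = 1620/533

60/13 60/41 840/533 1620/533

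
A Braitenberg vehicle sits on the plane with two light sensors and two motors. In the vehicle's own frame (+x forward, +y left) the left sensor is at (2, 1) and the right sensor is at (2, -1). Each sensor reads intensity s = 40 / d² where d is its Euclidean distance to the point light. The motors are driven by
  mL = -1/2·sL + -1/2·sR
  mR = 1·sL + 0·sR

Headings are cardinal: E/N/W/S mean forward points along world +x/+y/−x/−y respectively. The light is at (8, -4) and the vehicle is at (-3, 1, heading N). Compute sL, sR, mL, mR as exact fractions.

left sensor world pos  = (-4, 3); dL² = 193
right sensor world pos = (-2, 3); dR² = 149
sL = 40/193 = 40/193
sR = 40/149 = 40/149
mL = -1/2·sL + -1/2·sR = -6840/28757
mR = 1·sL + 0·sR = 40/193

40/193 40/149 -6840/28757 40/193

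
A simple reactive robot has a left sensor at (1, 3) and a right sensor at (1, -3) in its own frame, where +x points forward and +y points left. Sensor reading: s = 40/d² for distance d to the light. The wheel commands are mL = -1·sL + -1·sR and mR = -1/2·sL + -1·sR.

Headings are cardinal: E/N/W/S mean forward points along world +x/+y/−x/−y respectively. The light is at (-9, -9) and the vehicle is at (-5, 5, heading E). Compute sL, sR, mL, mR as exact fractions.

left sensor world pos  = (-4, 8); dL² = 314
right sensor world pos = (-4, 2); dR² = 146
sL = 40/314 = 20/157
sR = 40/146 = 20/73
mL = -1·sL + -1·sR = -4600/11461
mR = -1/2·sL + -1·sR = -3870/11461

20/157 20/73 -4600/11461 -3870/11461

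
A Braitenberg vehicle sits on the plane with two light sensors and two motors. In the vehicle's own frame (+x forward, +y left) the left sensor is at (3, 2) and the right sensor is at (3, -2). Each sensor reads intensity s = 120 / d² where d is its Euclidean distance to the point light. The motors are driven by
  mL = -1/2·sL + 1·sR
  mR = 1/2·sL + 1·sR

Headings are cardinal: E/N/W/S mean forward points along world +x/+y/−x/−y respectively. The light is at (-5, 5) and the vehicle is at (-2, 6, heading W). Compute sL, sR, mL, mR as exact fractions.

120 40/3 -140/3 220/3

left sensor world pos  = (-5, 4); dL² = 1
right sensor world pos = (-5, 8); dR² = 9
sL = 120/1 = 120
sR = 120/9 = 40/3
mL = -1/2·sL + 1·sR = -140/3
mR = 1/2·sL + 1·sR = 220/3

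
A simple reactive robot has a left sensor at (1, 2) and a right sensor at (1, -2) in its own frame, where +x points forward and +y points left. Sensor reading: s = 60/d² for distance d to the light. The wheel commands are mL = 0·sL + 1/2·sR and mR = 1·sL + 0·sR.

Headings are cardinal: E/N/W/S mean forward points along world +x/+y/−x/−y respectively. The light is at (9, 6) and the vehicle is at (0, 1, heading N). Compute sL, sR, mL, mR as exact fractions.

left sensor world pos  = (-2, 2); dL² = 137
right sensor world pos = (2, 2); dR² = 65
sL = 60/137 = 60/137
sR = 60/65 = 12/13
mL = 0·sL + 1/2·sR = 6/13
mR = 1·sL + 0·sR = 60/137

60/137 12/13 6/13 60/137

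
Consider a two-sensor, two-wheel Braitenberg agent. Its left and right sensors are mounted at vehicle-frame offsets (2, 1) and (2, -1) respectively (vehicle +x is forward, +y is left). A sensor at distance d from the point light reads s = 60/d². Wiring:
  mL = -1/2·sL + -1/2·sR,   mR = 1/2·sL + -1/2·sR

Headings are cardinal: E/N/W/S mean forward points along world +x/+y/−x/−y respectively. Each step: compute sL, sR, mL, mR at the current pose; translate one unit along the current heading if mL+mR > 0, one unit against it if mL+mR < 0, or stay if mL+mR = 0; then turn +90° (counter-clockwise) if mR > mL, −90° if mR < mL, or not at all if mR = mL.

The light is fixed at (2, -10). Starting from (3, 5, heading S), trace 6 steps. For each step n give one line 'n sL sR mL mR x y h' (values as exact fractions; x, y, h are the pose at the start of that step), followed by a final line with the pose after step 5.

n=0: pose=(3,5,S); sL=60/173, sR=60/169; mL=-10260/29237, mR=-120/29237; mL+mR=-60/169 → advance -1; mR−mL=60/173 → turn +1·90°
n=1: pose=(3,6,E); sL=30/149, sR=10/39; mL=-1330/5811, mR=-160/5811; mL+mR=-10/39 → advance -1; mR−mL=30/149 → turn +1·90°
n=2: pose=(2,6,N); sL=12/65, sR=12/65; mL=-12/65, mR=0; mL+mR=-12/65 → advance -1; mR−mL=12/65 → turn +1·90°
n=3: pose=(2,5,W); sL=3/10, sR=3/13; mL=-69/260, mR=9/260; mL+mR=-3/13 → advance -1; mR−mL=3/10 → turn +1·90°
n=4: pose=(3,5,S); sL=60/173, sR=60/169; mL=-10260/29237, mR=-120/29237; mL+mR=-60/169 → advance -1; mR−mL=60/173 → turn +1·90°
n=5: pose=(3,6,E); sL=30/149, sR=10/39; mL=-1330/5811, mR=-160/5811; mL+mR=-10/39 → advance -1; mR−mL=30/149 → turn +1·90°

0 60/173 60/169 -10260/29237 -120/29237 3 5 S
1 30/149 10/39 -1330/5811 -160/5811 3 6 E
2 12/65 12/65 -12/65 0 2 6 N
3 3/10 3/13 -69/260 9/260 2 5 W
4 60/173 60/169 -10260/29237 -120/29237 3 5 S
5 30/149 10/39 -1330/5811 -160/5811 3 6 E
final 2 6 N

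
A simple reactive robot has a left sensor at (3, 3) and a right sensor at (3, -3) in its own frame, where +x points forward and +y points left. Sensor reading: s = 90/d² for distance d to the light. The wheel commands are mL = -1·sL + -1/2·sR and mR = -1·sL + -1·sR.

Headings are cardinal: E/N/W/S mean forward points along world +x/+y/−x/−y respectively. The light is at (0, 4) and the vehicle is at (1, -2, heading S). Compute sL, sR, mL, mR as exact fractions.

90/97 18/17 -2403/1649 -3276/1649

left sensor world pos  = (4, -5); dL² = 97
right sensor world pos = (-2, -5); dR² = 85
sL = 90/97 = 90/97
sR = 90/85 = 18/17
mL = -1·sL + -1/2·sR = -2403/1649
mR = -1·sL + -1·sR = -3276/1649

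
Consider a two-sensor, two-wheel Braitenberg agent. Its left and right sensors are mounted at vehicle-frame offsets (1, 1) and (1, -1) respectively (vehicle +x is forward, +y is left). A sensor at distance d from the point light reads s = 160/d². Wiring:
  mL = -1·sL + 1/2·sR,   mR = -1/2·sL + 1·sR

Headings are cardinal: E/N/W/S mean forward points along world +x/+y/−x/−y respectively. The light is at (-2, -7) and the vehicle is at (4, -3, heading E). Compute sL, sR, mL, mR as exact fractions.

left sensor world pos  = (5, -2); dL² = 74
right sensor world pos = (5, -4); dR² = 58
sL = 160/74 = 80/37
sR = 160/58 = 80/29
mL = -1·sL + 1/2·sR = -840/1073
mR = -1/2·sL + 1·sR = 1800/1073

80/37 80/29 -840/1073 1800/1073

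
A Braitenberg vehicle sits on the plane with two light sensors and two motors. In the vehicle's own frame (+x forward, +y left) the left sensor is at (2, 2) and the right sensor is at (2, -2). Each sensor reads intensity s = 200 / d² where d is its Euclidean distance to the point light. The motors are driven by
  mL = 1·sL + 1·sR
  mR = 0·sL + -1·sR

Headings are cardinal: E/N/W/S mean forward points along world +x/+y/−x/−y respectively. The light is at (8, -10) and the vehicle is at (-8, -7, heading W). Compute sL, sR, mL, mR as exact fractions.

8/13 200/349 5392/4537 -200/349

left sensor world pos  = (-10, -9); dL² = 325
right sensor world pos = (-10, -5); dR² = 349
sL = 200/325 = 8/13
sR = 200/349 = 200/349
mL = 1·sL + 1·sR = 5392/4537
mR = 0·sL + -1·sR = -200/349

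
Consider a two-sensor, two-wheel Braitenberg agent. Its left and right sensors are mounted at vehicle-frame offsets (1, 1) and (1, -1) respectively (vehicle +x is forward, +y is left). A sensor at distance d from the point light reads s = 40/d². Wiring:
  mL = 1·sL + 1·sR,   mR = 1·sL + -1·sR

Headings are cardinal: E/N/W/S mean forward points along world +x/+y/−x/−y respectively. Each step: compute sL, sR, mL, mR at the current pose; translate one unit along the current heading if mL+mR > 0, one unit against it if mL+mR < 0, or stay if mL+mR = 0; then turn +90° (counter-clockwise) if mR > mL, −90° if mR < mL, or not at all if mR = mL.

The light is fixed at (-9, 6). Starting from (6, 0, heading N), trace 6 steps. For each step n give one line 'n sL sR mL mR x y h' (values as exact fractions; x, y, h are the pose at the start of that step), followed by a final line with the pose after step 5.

n=0: pose=(6,0,N); sL=40/221, sR=40/281; mL=20080/62101, mR=2400/62101; mL+mR=80/221 → advance +1; mR−mL=-80/281 → turn -1·90°
n=1: pose=(6,1,E); sL=5/34, sR=10/73; mL=705/2482, mR=25/2482; mL+mR=5/17 → advance +1; mR−mL=-20/73 → turn -1·90°
n=2: pose=(7,1,S); sL=8/65, sR=40/261; mL=4688/16965, mR=-512/16965; mL+mR=16/65 → advance +1; mR−mL=-80/261 → turn -1·90°
n=3: pose=(7,0,W); sL=20/137, sR=4/25; mL=1048/3425, mR=-48/3425; mL+mR=40/137 → advance +1; mR−mL=-8/25 → turn -1·90°
n=4: pose=(6,0,N); sL=40/221, sR=40/281; mL=20080/62101, mR=2400/62101; mL+mR=80/221 → advance +1; mR−mL=-80/281 → turn -1·90°
n=5: pose=(6,1,E); sL=5/34, sR=10/73; mL=705/2482, mR=25/2482; mL+mR=5/17 → advance +1; mR−mL=-20/73 → turn -1·90°

0 40/221 40/281 20080/62101 2400/62101 6 0 N
1 5/34 10/73 705/2482 25/2482 6 1 E
2 8/65 40/261 4688/16965 -512/16965 7 1 S
3 20/137 4/25 1048/3425 -48/3425 7 0 W
4 40/221 40/281 20080/62101 2400/62101 6 0 N
5 5/34 10/73 705/2482 25/2482 6 1 E
final 7 1 S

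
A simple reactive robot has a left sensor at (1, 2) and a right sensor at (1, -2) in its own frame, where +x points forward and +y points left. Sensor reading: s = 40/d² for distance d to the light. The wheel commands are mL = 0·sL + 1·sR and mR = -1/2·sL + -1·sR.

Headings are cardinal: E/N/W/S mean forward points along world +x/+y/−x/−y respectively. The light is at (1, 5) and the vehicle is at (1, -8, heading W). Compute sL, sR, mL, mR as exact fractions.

20/113 20/61 20/61 -2870/6893

left sensor world pos  = (0, -10); dL² = 226
right sensor world pos = (0, -6); dR² = 122
sL = 40/226 = 20/113
sR = 40/122 = 20/61
mL = 0·sL + 1·sR = 20/61
mR = -1/2·sL + -1·sR = -2870/6893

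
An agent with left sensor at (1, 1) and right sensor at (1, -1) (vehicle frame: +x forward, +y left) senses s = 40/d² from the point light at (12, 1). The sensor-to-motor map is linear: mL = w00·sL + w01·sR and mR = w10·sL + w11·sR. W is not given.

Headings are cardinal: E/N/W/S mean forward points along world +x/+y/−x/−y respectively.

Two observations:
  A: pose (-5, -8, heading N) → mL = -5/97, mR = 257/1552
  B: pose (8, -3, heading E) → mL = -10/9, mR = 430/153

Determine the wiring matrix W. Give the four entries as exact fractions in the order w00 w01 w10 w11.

-1/2 0 1 1/2

obs A: pose=(-5,-8,N) → sL=10/97, sR=1/8, mL=-5/97, mR=257/1552
obs B: pose=(8,-3,E) → sL=20/9, sR=20/17, mL=-10/9, mR=430/153
sensor matrix S = [[10/97, 1/8], [20/9, 20/17]]; det S = -4645/29682
solve [mL_A; mL_B] = S·[w00; w01] and [mR_A; mR_B] = S·[w10; w11]:
  w00 = -1/2, w01 = 0, w10 = 1, w11 = 1/2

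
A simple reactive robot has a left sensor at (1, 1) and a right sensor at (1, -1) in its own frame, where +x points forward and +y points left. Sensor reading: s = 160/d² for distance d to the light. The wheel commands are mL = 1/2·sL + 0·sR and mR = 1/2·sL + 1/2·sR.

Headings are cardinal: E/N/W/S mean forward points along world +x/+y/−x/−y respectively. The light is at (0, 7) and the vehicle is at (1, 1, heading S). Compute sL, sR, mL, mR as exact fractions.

160/53 160/49 80/53 8160/2597

left sensor world pos  = (2, 0); dL² = 53
right sensor world pos = (0, 0); dR² = 49
sL = 160/53 = 160/53
sR = 160/49 = 160/49
mL = 1/2·sL + 0·sR = 80/53
mR = 1/2·sL + 1/2·sR = 8160/2597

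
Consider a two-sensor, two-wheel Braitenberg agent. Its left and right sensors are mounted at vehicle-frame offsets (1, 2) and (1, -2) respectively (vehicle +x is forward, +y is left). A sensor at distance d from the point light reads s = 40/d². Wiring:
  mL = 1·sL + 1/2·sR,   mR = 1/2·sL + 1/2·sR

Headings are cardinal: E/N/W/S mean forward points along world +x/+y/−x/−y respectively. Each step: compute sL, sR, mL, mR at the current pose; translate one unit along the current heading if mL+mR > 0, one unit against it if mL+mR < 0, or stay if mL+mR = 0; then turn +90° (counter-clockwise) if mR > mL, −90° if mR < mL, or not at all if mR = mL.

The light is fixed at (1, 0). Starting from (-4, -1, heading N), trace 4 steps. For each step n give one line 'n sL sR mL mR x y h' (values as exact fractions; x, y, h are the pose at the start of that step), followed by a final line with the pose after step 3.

n=0: pose=(-4,-1,N); sL=40/49, sR=40/9; mL=1340/441, mR=1160/441; mL+mR=2500/441 → advance +1; mR−mL=-20/49 → turn -1·90°
n=1: pose=(-4,0,E); sL=2, sR=2; mL=3, mR=2; mL+mR=5 → advance +1; mR−mL=-1 → turn -1·90°
n=2: pose=(-3,0,S); sL=8, sR=40/37; mL=316/37, mR=168/37; mL+mR=484/37 → advance +1; mR−mL=-4 → turn -1·90°
n=3: pose=(-3,-1,W); sL=20/17, sR=20/13; mL=430/221, mR=300/221; mL+mR=730/221 → advance +1; mR−mL=-10/17 → turn -1·90°

0 40/49 40/9 1340/441 1160/441 -4 -1 N
1 2 2 3 2 -4 0 E
2 8 40/37 316/37 168/37 -3 0 S
3 20/17 20/13 430/221 300/221 -3 -1 W
final -4 -1 N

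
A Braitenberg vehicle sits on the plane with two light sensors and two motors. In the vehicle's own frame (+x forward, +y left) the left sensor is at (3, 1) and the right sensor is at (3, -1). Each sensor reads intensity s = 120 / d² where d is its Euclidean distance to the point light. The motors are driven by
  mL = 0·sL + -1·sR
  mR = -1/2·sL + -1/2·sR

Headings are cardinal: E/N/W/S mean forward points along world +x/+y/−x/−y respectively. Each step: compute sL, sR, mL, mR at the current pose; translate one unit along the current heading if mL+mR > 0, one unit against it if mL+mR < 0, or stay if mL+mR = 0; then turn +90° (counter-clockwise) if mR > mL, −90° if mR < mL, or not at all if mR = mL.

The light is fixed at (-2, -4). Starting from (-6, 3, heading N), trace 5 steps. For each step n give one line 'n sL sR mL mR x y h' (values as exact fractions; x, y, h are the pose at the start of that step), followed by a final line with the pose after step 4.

0 24/25 120/109 -120/109 -2808/2725 -6 3 N
1 60/37 60/49 -60/49 -2580/1813 -6 2 W
2 120/97 24/17 -24/17 -2184/1649 -5 2 N
3 30/13 5/3 -5/3 -155/78 -5 1 W
4 120/73 24/13 -24/13 -1656/949 -4 1 N
final -4 0 W

n=0: pose=(-6,3,N); sL=24/25, sR=120/109; mL=-120/109, mR=-2808/2725; mL+mR=-5808/2725 → advance -1; mR−mL=192/2725 → turn +1·90°
n=1: pose=(-6,2,W); sL=60/37, sR=60/49; mL=-60/49, mR=-2580/1813; mL+mR=-4800/1813 → advance -1; mR−mL=-360/1813 → turn -1·90°
n=2: pose=(-5,2,N); sL=120/97, sR=24/17; mL=-24/17, mR=-2184/1649; mL+mR=-4512/1649 → advance -1; mR−mL=144/1649 → turn +1·90°
n=3: pose=(-5,1,W); sL=30/13, sR=5/3; mL=-5/3, mR=-155/78; mL+mR=-95/26 → advance -1; mR−mL=-25/78 → turn -1·90°
n=4: pose=(-4,1,N); sL=120/73, sR=24/13; mL=-24/13, mR=-1656/949; mL+mR=-3408/949 → advance -1; mR−mL=96/949 → turn +1·90°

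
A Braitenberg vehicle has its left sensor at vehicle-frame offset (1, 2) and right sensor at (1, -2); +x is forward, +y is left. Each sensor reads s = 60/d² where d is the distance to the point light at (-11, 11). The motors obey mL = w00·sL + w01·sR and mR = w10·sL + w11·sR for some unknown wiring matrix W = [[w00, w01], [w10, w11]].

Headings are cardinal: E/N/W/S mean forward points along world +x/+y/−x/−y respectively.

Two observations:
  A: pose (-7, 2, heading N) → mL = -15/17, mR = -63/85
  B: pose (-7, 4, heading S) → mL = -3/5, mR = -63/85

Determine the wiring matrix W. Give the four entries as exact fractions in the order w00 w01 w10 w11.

-1 0 -1/2 -1/2

obs A: pose=(-7,2,N) → sL=15/17, sR=3/5, mL=-15/17, mR=-63/85
obs B: pose=(-7,4,S) → sL=3/5, sR=15/17, mL=-3/5, mR=-63/85
sensor matrix S = [[15/17, 3/5], [3/5, 15/17]]; det S = 3024/7225
solve [mL_A; mL_B] = S·[w00; w01] and [mR_A; mR_B] = S·[w10; w11]:
  w00 = -1, w01 = 0, w10 = -1/2, w11 = -1/2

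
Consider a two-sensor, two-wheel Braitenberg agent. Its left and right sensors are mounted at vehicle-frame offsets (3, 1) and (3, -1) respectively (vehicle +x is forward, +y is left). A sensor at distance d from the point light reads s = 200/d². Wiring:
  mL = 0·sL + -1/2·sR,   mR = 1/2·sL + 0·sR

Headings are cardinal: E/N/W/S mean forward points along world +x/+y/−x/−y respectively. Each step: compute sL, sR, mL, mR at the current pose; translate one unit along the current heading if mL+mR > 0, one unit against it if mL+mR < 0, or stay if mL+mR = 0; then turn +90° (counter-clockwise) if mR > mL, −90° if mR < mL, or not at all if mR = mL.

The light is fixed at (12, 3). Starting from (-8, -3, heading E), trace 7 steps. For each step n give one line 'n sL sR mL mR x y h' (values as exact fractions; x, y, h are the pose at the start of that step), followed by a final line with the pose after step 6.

0 100/157 100/169 -50/169 50/157 -8 -3 E
1 200/409 200/333 -100/333 100/409 -7 -3 N
2 50/137 5/13 -5/26 25/137 -7 -4 W
3 200/389 200/461 -100/461 100/389 -6 -4 S
4 100/137 100/153 -50/153 50/137 -6 -5 E
5 200/349 200/281 -100/281 100/349 -5 -5 N
6 2/5 25/58 -25/116 1/5 -5 -6 W
final -4 -6 S

n=0: pose=(-8,-3,E); sL=100/157, sR=100/169; mL=-50/169, mR=50/157; mL+mR=600/26533 → advance +1; mR−mL=16300/26533 → turn +1·90°
n=1: pose=(-7,-3,N); sL=200/409, sR=200/333; mL=-100/333, mR=100/409; mL+mR=-7600/136197 → advance -1; mR−mL=74200/136197 → turn +1·90°
n=2: pose=(-7,-4,W); sL=50/137, sR=5/13; mL=-5/26, mR=25/137; mL+mR=-35/3562 → advance -1; mR−mL=1335/3562 → turn +1·90°
n=3: pose=(-6,-4,S); sL=200/389, sR=200/461; mL=-100/461, mR=100/389; mL+mR=7200/179329 → advance +1; mR−mL=85000/179329 → turn +1·90°
n=4: pose=(-6,-5,E); sL=100/137, sR=100/153; mL=-50/153, mR=50/137; mL+mR=800/20961 → advance +1; mR−mL=14500/20961 → turn +1·90°
n=5: pose=(-5,-5,N); sL=200/349, sR=200/281; mL=-100/281, mR=100/349; mL+mR=-6800/98069 → advance -1; mR−mL=63000/98069 → turn +1·90°
n=6: pose=(-5,-6,W); sL=2/5, sR=25/58; mL=-25/116, mR=1/5; mL+mR=-9/580 → advance -1; mR−mL=241/580 → turn +1·90°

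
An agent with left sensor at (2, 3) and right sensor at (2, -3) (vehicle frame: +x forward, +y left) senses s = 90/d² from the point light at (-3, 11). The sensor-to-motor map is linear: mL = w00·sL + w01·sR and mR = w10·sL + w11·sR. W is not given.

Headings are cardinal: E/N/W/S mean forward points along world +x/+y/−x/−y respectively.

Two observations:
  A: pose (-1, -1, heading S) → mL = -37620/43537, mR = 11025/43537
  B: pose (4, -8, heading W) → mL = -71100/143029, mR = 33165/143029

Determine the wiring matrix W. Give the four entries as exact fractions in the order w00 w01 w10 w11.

-1 -1 -1/2 1

obs A: pose=(-1,-1,S) → sL=90/221, sR=90/197, mL=-37620/43537, mR=11025/43537
obs B: pose=(4,-8,W) → sL=90/509, sR=90/281, mL=-71100/143029, mR=33165/143029
sensor matrix S = [[90/221, 90/197], [90/509, 90/281]]; det S = 309193200/6227053573
solve [mL_A; mL_B] = S·[w00; w01] and [mR_A; mR_B] = S·[w10; w11]:
  w00 = -1, w01 = -1, w10 = -1/2, w11 = 1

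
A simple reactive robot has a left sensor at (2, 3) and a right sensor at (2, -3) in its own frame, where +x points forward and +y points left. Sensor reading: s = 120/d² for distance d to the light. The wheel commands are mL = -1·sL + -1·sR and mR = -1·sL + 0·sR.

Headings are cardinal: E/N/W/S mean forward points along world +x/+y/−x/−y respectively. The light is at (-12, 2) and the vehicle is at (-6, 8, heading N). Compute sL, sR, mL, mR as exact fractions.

left sensor world pos  = (-9, 10); dL² = 73
right sensor world pos = (-3, 10); dR² = 145
sL = 120/73 = 120/73
sR = 120/145 = 24/29
mL = -1·sL + -1·sR = -5232/2117
mR = -1·sL + 0·sR = -120/73

120/73 24/29 -5232/2117 -120/73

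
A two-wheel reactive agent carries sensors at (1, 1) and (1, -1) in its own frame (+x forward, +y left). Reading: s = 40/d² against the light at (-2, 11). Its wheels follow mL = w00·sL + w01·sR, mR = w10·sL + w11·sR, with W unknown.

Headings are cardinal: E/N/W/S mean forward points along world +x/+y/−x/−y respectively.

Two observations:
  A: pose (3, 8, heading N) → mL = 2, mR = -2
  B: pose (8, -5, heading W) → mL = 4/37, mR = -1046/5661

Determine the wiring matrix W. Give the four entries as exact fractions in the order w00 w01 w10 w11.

1 0 -1/2 -1

obs A: pose=(3,8,N) → sL=2, sR=1, mL=2, mR=-2
obs B: pose=(8,-5,W) → sL=4/37, sR=20/153, mL=4/37, mR=-1046/5661
sensor matrix S = [[2, 1], [4/37, 20/153]]; det S = 868/5661
solve [mL_A; mL_B] = S·[w00; w01] and [mR_A; mR_B] = S·[w10; w11]:
  w00 = 1, w01 = 0, w10 = -1/2, w11 = -1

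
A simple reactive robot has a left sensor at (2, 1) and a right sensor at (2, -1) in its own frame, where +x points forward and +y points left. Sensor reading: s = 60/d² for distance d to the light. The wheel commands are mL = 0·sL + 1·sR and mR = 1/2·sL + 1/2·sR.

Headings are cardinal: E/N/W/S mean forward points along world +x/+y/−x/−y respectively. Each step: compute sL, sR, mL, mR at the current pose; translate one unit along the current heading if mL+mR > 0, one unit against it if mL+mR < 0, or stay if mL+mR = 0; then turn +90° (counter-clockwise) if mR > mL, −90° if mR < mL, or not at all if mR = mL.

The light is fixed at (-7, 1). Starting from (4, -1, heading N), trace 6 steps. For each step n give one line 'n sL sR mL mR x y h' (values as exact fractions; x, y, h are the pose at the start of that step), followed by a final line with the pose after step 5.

0 3/5 5/12 5/12 61/120 4 -1 N
1 12/17 20/27 20/27 332/459 4 0 W
2 30/41 30/61 30/61 1530/2501 3 0 N
3 12/13 12/13 12/13 12/13 3 1 W
4 6/5 6/5 6/5 6/5 2 1 W
5 60/37 60/37 60/37 60/37 1 1 W
final 0 1 W

n=0: pose=(4,-1,N); sL=3/5, sR=5/12; mL=5/12, mR=61/120; mL+mR=37/40 → advance +1; mR−mL=11/120 → turn +1·90°
n=1: pose=(4,0,W); sL=12/17, sR=20/27; mL=20/27, mR=332/459; mL+mR=224/153 → advance +1; mR−mL=-8/459 → turn -1·90°
n=2: pose=(3,0,N); sL=30/41, sR=30/61; mL=30/61, mR=1530/2501; mL+mR=2760/2501 → advance +1; mR−mL=300/2501 → turn +1·90°
n=3: pose=(3,1,W); sL=12/13, sR=12/13; mL=12/13, mR=12/13; mL+mR=24/13 → advance +1; mR−mL=0 → turn +0·90°
n=4: pose=(2,1,W); sL=6/5, sR=6/5; mL=6/5, mR=6/5; mL+mR=12/5 → advance +1; mR−mL=0 → turn +0·90°
n=5: pose=(1,1,W); sL=60/37, sR=60/37; mL=60/37, mR=60/37; mL+mR=120/37 → advance +1; mR−mL=0 → turn +0·90°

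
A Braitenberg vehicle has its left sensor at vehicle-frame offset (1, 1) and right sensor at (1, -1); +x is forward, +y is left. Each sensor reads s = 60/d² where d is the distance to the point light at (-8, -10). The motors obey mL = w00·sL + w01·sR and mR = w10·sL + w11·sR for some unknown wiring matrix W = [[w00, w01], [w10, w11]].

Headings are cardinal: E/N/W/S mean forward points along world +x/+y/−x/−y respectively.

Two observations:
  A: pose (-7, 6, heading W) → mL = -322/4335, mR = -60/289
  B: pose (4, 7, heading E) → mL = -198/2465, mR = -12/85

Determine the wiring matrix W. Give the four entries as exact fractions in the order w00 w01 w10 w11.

1/2 -1 0 -1

obs A: pose=(-7,6,W) → sL=4/15, sR=60/289, mL=-322/4335, mR=-60/289
obs B: pose=(4,7,E) → sL=60/493, sR=12/85, mL=-198/2465, mR=-12/85
sensor matrix S = [[4/15, 60/289], [60/493, 12/85]]; det S = 44096/3561925
solve [mL_A; mL_B] = S·[w00; w01] and [mR_A; mR_B] = S·[w10; w11]:
  w00 = 1/2, w01 = -1, w10 = 0, w11 = -1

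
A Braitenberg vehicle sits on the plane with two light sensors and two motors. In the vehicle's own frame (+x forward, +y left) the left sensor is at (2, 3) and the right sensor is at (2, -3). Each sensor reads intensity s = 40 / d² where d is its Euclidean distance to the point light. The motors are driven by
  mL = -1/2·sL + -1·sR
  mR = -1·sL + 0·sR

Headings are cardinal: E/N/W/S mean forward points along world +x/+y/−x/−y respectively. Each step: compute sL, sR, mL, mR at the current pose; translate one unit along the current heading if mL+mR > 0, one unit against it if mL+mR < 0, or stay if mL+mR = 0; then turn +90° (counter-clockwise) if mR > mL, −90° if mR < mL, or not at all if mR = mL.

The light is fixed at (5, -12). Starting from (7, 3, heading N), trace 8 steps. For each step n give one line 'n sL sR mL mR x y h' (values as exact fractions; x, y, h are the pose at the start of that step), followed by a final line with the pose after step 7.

0 4/29 20/157 -894/4553 -4/29 7 3 N
1 40/121 40/289 -10620/34969 -40/121 7 2 W
2 5/32 10/73 -1005/4672 -5/32 8 2 N
3 40/101 40/257 -9180/25957 -40/101 8 1 W
4 20/113 20/137 -3630/15481 -20/113 9 1 N
5 8/17 40/229 -1596/3893 -8/17 9 0 W
6 1/5 2/13 -33/130 -1/5 10 0 N
7 40/73 8/41 -1404/2993 -40/73 10 -1 W
final 11 -1 N

n=0: pose=(7,3,N); sL=4/29, sR=20/157; mL=-894/4553, mR=-4/29; mL+mR=-1522/4553 → advance -1; mR−mL=266/4553 → turn +1·90°
n=1: pose=(7,2,W); sL=40/121, sR=40/289; mL=-10620/34969, mR=-40/121; mL+mR=-22180/34969 → advance -1; mR−mL=-940/34969 → turn -1·90°
n=2: pose=(8,2,N); sL=5/32, sR=10/73; mL=-1005/4672, mR=-5/32; mL+mR=-1735/4672 → advance -1; mR−mL=275/4672 → turn +1·90°
n=3: pose=(8,1,W); sL=40/101, sR=40/257; mL=-9180/25957, mR=-40/101; mL+mR=-19460/25957 → advance -1; mR−mL=-1100/25957 → turn -1·90°
n=4: pose=(9,1,N); sL=20/113, sR=20/137; mL=-3630/15481, mR=-20/113; mL+mR=-6370/15481 → advance -1; mR−mL=890/15481 → turn +1·90°
n=5: pose=(9,0,W); sL=8/17, sR=40/229; mL=-1596/3893, mR=-8/17; mL+mR=-3428/3893 → advance -1; mR−mL=-236/3893 → turn -1·90°
n=6: pose=(10,0,N); sL=1/5, sR=2/13; mL=-33/130, mR=-1/5; mL+mR=-59/130 → advance -1; mR−mL=7/130 → turn +1·90°
n=7: pose=(10,-1,W); sL=40/73, sR=8/41; mL=-1404/2993, mR=-40/73; mL+mR=-3044/2993 → advance -1; mR−mL=-236/2993 → turn -1·90°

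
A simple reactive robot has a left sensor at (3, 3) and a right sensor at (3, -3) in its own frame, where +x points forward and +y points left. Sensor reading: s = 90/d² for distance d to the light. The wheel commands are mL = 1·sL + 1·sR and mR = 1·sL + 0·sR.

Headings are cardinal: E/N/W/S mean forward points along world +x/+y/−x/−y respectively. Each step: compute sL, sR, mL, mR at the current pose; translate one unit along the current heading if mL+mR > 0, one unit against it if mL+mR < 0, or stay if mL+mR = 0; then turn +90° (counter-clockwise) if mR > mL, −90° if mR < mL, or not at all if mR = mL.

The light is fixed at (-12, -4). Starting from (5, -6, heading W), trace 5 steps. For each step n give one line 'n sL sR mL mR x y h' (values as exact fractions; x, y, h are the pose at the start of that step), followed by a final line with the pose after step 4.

0 90/221 90/197 37620/43537 90/221 5 -6 W
1 9/17 45/181 2394/3077 9/17 4 -6 N
2 18/73 90/377 13356/27521 18/73 4 -5 E
3 45/208 45/106 7065/11024 45/208 5 -5 S
4 90/221 90/197 37620/43537 90/221 5 -6 W
final 4 -6 N

n=0: pose=(5,-6,W); sL=90/221, sR=90/197; mL=37620/43537, mR=90/221; mL+mR=55350/43537 → advance +1; mR−mL=-90/197 → turn -1·90°
n=1: pose=(4,-6,N); sL=9/17, sR=45/181; mL=2394/3077, mR=9/17; mL+mR=4023/3077 → advance +1; mR−mL=-45/181 → turn -1·90°
n=2: pose=(4,-5,E); sL=18/73, sR=90/377; mL=13356/27521, mR=18/73; mL+mR=20142/27521 → advance +1; mR−mL=-90/377 → turn -1·90°
n=3: pose=(5,-5,S); sL=45/208, sR=45/106; mL=7065/11024, mR=45/208; mL+mR=4725/5512 → advance +1; mR−mL=-45/106 → turn -1·90°
n=4: pose=(5,-6,W); sL=90/221, sR=90/197; mL=37620/43537, mR=90/221; mL+mR=55350/43537 → advance +1; mR−mL=-90/197 → turn -1·90°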